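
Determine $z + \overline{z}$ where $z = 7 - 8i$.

z + conjugate(z) = (a + bi) + (a - bi) = 2a
= 2 * 7 = 14


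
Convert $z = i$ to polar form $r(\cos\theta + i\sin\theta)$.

r = |z| = sqrt(a^2 + b^2) = sqrt((0)^2 + (1)^2) = sqrt(0 + 1) = sqrt(1) = 1
a = 0 and b > 0, so z lies on the positive imaginary axis: θ = 90°
z = 1(cos 90° + i sin 90°)


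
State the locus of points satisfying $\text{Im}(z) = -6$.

Im(z) = y where z = x + yi; the equation y = -6 is satisfied by all points with that y-coordinate
Locus: Horizontal line y = -6


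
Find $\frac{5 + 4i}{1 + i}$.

Multiply numerator and denominator by conjugate (1 - i):
= (5 + 4i)(1 - i) / (1^2 + 1^2)
= (9 - i) / 2
= 9/2 - (1/2)i


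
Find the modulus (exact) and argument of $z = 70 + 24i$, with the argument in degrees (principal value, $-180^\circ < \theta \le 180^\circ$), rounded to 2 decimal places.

|z| = sqrt(70^2 + 24^2) = 74
arg(z) = arctan(b/a) = arctan(24/70) (quadrant-adjusted) = 18.92°


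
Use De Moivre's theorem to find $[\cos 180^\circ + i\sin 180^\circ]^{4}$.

By De Moivre: z^n = r^n(cos(nθ) + i sin(nθ))
= 1^4(cos(4*180°) + i sin(4*180°))
= 1(cos 0° + i sin 0°)
= 1


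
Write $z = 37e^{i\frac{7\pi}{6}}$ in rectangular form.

a = r cos θ = 37 * -sqrt(3)/2 = -37*sqrt(3)/2
b = r sin θ = 37 * -1/2 = -37/2
z = -37*sqrt(3)/2 - (37/2)i


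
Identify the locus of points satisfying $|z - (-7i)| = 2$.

|z - z0| = r describes a circle centered at z0 with radius r
Here z0 = -7i and r = 2
Locus: Circle centered at (0, -7) with radius 2


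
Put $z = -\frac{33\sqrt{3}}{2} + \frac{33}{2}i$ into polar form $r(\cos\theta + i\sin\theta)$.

r = |z| = sqrt(a^2 + b^2) = sqrt((-33*sqrt(3)/2)^2 + (33/2)^2) = sqrt(3267/4 + 1089/4) = sqrt(1089) = 33
θ = arctan(b/a) = arctan(16.5/-28.5788) (quadrant-adjusted) = 150°
z = 33(cos 150° + i sin 150°)


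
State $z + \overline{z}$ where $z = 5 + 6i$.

z + conjugate(z) = (a + bi) + (a - bi) = 2a
= 2 * 5 = 10


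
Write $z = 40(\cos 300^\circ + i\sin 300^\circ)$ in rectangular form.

a = r cos θ = 40 * 1/2 = 20
b = r sin θ = 40 * -sqrt(3)/2 = -20*sqrt(3)
z = 20 - 20*sqrt(3)i


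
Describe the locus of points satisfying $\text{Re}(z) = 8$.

Re(z) = x where z = x + yi; the equation x = 8 is satisfied by all points with that x-coordinate
Locus: Vertical line x = 8


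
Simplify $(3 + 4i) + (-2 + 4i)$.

(3 + (-2)) + (4 + 4)i = 1 + 8i


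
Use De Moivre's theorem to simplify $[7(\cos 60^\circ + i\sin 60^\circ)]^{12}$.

By De Moivre: z^n = r^n(cos(nθ) + i sin(nθ))
= 7^12(cos(12*60°) + i sin(12*60°))
= 13841287201(cos 0° + i sin 0°)
= 13841287201


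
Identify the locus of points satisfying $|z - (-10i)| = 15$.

|z - z0| = r describes a circle centered at z0 with radius r
Here z0 = -10i and r = 15
Locus: Circle centered at (0, -10) with radius 15


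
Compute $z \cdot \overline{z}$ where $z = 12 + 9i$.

z * conjugate(z) = |z|^2 = a^2 + b^2
= 12^2 + 9^2 = 225


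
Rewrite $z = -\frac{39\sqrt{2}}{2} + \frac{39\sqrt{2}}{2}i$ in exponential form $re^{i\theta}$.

r = |z| = sqrt((-39*sqrt(2)/2)^2 + (39*sqrt(2)/2)^2) = sqrt(1521/2 + 1521/2) = sqrt(1521) = 39
θ = arctan(b/a) = arctan(27.5772/-27.5772) (quadrant-adjusted) = 135° = 3π/4
z = 39e^(i*3π/4)


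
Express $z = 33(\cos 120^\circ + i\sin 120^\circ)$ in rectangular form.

a = r cos θ = 33 * -1/2 = -33/2
b = r sin θ = 33 * sqrt(3)/2 = 33*sqrt(3)/2
z = -33/2 + (33*sqrt(3)/2)i


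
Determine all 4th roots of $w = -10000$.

|w| = 10000, arg(w) = 180°
Root modulus = 10000^(1/4) = 10
Root arguments: θ_k = (180° + 360°k)/4 for k = 0, 1, ..., 3
Roots: 5*sqrt(2) + 5*sqrt(2)i, -5*sqrt(2) + 5*sqrt(2)i, -5*sqrt(2) - 5*sqrt(2)i, 5*sqrt(2) - 5*sqrt(2)i


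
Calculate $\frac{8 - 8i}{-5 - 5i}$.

Multiply numerator and denominator by conjugate (-5 + 5i):
= (8 - 8i)(-5 + 5i) / ((-5)^2 + (-5)^2)
= (80i) / 50
Divide through by 10: (8i) / 5
= 0 + (8/5)i


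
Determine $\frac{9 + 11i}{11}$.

Divisor is real, so divide each part by 11:
= 9/11 + i


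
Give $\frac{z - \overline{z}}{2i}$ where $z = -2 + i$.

z - conjugate(z) = 2bi
(z - conjugate(z))/(2i) = 2bi/(2i) = b = 1


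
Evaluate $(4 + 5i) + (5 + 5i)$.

(4 + 5) + (5 + 5)i = 9 + 10i


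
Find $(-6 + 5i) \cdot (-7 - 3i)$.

(a1*a2 - b1*b2) + (a1*b2 + b1*a2)i
= (42 - (-15)) + (18 + (-35))i
= 57 - 17i


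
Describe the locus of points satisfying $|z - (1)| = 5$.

|z - z0| = r describes a circle centered at z0 with radius r
Here z0 = 1 and r = 5
Locus: Circle centered at (1, 0) with radius 5


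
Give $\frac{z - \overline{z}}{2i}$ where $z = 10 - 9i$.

z - conjugate(z) = 2bi
(z - conjugate(z))/(2i) = 2bi/(2i) = b = -9


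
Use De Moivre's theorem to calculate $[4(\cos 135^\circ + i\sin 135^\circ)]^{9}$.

By De Moivre: z^n = r^n(cos(nθ) + i sin(nθ))
= 4^9(cos(9*135°) + i sin(9*135°))
= 262144(cos 135° + i sin 135°)
= -131072*sqrt(2) + 131072*sqrt(2)i


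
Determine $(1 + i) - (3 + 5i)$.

(1 - 3) + (1 - 5)i = -2 - 4i


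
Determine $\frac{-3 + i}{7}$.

Divisor is real, so divide each part by 7:
= -3/7 + (1/7)i


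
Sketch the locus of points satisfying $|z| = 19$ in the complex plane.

|z| = 19 means sqrt(x^2 + y^2) = 19
This is a circle of radius 19 centered at the origin


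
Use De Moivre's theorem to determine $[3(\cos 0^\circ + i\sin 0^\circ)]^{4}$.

By De Moivre: z^n = r^n(cos(nθ) + i sin(nθ))
= 3^4(cos(4*0°) + i sin(4*0°))
= 81(cos 0° + i sin 0°)
= 81


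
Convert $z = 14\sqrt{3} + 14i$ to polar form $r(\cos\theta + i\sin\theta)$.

r = |z| = sqrt(a^2 + b^2) = sqrt((14*sqrt(3))^2 + (14)^2) = sqrt(588 + 196) = sqrt(784) = 28
θ = arctan(b/a) = arctan(14/24.2487) (quadrant-adjusted) = 30°
z = 28(cos 30° + i sin 30°)


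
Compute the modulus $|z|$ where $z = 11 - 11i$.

|z| = sqrt(a^2 + b^2) = sqrt(11^2 + (-11)^2) = sqrt(242) = sqrt(242)


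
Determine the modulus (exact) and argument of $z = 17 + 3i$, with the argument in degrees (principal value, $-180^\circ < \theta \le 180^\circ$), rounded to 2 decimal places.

|z| = sqrt(17^2 + 3^2) = sqrt(298)
arg(z) = arctan(b/a) = arctan(3/17) (quadrant-adjusted) = 10.01°


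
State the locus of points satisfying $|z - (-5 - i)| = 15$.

|z - z0| = r describes a circle centered at z0 with radius r
Here z0 = -5 - i and r = 15
Locus: Circle centered at (-5, -1) with radius 15


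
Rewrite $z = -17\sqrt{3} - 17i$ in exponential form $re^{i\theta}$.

r = |z| = sqrt((-17*sqrt(3))^2 + (-17)^2) = sqrt(867 + 289) = sqrt(1156) = 34
θ = arctan(b/a) = arctan(-17/-29.4449) (quadrant-adjusted) = 210° = 7π/6
z = 34e^(i*7π/6)


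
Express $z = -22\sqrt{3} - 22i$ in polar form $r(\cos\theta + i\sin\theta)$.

r = |z| = sqrt(a^2 + b^2) = sqrt((-22*sqrt(3))^2 + (-22)^2) = sqrt(1452 + 484) = sqrt(1936) = 44
θ = arctan(b/a) = arctan(-22/-38.1051) (quadrant-adjusted) = 210°
z = 44(cos 210° + i sin 210°)


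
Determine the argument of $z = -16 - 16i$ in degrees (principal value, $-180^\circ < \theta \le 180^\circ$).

θ = arctan(b/a) = arctan(-16/-16) (quadrant-adjusted) = -135°


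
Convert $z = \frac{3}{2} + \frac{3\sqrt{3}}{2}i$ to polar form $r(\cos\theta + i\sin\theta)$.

r = |z| = sqrt(a^2 + b^2) = sqrt((3/2)^2 + (3*sqrt(3)/2)^2) = sqrt(9/4 + 27/4) = sqrt(9) = 3
θ = arctan(b/a) = arctan(2.5981/1.5) (quadrant-adjusted) = 60°
z = 3(cos 60° + i sin 60°)


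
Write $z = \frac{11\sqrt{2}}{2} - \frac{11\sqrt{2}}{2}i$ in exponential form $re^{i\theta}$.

r = |z| = sqrt((11*sqrt(2)/2)^2 + (-11*sqrt(2)/2)^2) = sqrt(121/2 + 121/2) = sqrt(121) = 11
θ = arctan(b/a) = arctan(-7.7782/7.7782) (quadrant-adjusted) = -45° = -π/4
z = 11e^(-i*π/4)


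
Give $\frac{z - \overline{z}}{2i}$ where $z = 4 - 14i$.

z - conjugate(z) = 2bi
(z - conjugate(z))/(2i) = 2bi/(2i) = b = -14


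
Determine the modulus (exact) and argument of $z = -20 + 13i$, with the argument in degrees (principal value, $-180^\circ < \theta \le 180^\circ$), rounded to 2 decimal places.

|z| = sqrt((-20)^2 + 13^2) = sqrt(569)
arg(z) = arctan(b/a) = arctan(13/-20) (quadrant-adjusted) = 146.98°


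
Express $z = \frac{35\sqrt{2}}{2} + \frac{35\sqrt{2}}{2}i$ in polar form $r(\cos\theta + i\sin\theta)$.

r = |z| = sqrt(a^2 + b^2) = sqrt((35*sqrt(2)/2)^2 + (35*sqrt(2)/2)^2) = sqrt(1225/2 + 1225/2) = sqrt(1225) = 35
θ = arctan(b/a) = arctan(24.7487/24.7487) (quadrant-adjusted) = 45°
z = 35(cos 45° + i sin 45°)


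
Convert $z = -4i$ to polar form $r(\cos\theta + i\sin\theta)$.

r = |z| = sqrt(a^2 + b^2) = sqrt((0)^2 + (-4)^2) = sqrt(0 + 16) = sqrt(16) = 4
a = 0 and b < 0, so z lies on the negative imaginary axis: θ = 270°
z = 4(cos 270° + i sin 270°)


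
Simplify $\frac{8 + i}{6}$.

Divisor is real, so divide each part by 6:
= 4/3 + (1/6)i


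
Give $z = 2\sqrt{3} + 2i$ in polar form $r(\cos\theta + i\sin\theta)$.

r = |z| = sqrt(a^2 + b^2) = sqrt((2*sqrt(3))^2 + (2)^2) = sqrt(12 + 4) = sqrt(16) = 4
θ = arctan(b/a) = arctan(2/3.4641) (quadrant-adjusted) = 30°
z = 4(cos 30° + i sin 30°)


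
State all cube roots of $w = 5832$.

|w| = 5832, arg(w) = 0°
Root modulus = 5832^(1/3) = 18
Root arguments: θ_k = (0° + 360°k)/3 for k = 0, 1, ..., 2
Roots: 18, -9 + 9*sqrt(3)i, -9 - 9*sqrt(3)i


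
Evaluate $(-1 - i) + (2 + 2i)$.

(-1 + 2) + (-1 + 2)i = 1 + i


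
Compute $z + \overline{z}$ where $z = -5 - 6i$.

z + conjugate(z) = (a + bi) + (a - bi) = 2a
= 2 * (-5) = -10


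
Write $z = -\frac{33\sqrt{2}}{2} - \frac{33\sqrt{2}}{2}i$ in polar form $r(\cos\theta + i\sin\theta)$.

r = |z| = sqrt(a^2 + b^2) = sqrt((-33*sqrt(2)/2)^2 + (-33*sqrt(2)/2)^2) = sqrt(1089/2 + 1089/2) = sqrt(1089) = 33
θ = arctan(b/a) = arctan(-23.3345/-23.3345) (quadrant-adjusted) = 225°
z = 33(cos 225° + i sin 225°)


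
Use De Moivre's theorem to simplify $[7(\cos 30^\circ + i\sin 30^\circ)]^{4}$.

By De Moivre: z^n = r^n(cos(nθ) + i sin(nθ))
= 7^4(cos(4*30°) + i sin(4*30°))
= 2401(cos 120° + i sin 120°)
= -2401/2 + (2401*sqrt(3)/2)i


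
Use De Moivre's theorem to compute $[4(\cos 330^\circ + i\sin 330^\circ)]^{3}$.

By De Moivre: z^n = r^n(cos(nθ) + i sin(nθ))
= 4^3(cos(3*330°) + i sin(3*330°))
= 64(cos 270° + i sin 270°)
= -64i


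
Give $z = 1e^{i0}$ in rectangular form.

a = r cos θ = 1 * 1 = 1
b = r sin θ = 1 * 0 = 0
z = 1


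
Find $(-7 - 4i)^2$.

(a + bi)^2 = a^2 - b^2 + 2abi
= (-7)^2 - (-4)^2 + 2*(-7)*(-4)i
= 33 + 56i


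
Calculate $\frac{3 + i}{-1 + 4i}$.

Multiply numerator and denominator by conjugate (-1 - 4i):
= (3 + i)(-1 - 4i) / ((-1)^2 + 4^2)
= (1 - 13i) / 17
= 1/17 - (13/17)i


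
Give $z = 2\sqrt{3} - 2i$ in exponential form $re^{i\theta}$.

r = |z| = sqrt((2*sqrt(3))^2 + (-2)^2) = sqrt(12 + 4) = sqrt(16) = 4
θ = arctan(b/a) = arctan(-2/3.4641) (quadrant-adjusted) = -30° = -π/6
z = 4e^(-i*π/6)


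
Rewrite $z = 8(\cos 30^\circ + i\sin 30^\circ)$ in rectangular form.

a = r cos θ = 8 * sqrt(3)/2 = 4*sqrt(3)
b = r sin θ = 8 * 1/2 = 4
z = 4*sqrt(3) + 4i


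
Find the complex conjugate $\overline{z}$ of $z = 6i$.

If z = a + bi, then conjugate(z) = a - bi
conjugate(6i) = -6i


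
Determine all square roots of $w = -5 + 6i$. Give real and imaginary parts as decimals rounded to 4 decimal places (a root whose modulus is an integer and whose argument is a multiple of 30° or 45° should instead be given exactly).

|w| = sqrt(61) ≈ 7.810250, arg(w) ≈ 129.805571°
Root modulus = sqrt(61)^(1/2) ≈ 2.794682
Root arguments: θ_k = (arg(w) + 360°k)/2 for k = 0, 1, ..., 1
Compute each root as (root modulus)(cos θ_k + i sin θ_k) using full-precision intermediates, then round to 4 decimal places.
Roots: 1.1854 + 2.5308i, -1.1854 - 2.5308i


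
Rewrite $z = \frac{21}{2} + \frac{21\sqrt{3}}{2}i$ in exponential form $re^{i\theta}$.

r = |z| = sqrt((21/2)^2 + (21*sqrt(3)/2)^2) = sqrt(441/4 + 1323/4) = sqrt(441) = 21
θ = arctan(b/a) = arctan(18.1865/10.5) (quadrant-adjusted) = 60° = π/3
z = 21e^(i*π/3)


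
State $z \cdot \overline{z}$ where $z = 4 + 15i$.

z * conjugate(z) = |z|^2 = a^2 + b^2
= 4^2 + 15^2 = 241


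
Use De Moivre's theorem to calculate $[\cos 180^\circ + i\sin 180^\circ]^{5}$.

By De Moivre: z^n = r^n(cos(nθ) + i sin(nθ))
= 1^5(cos(5*180°) + i sin(5*180°))
= 1(cos 180° + i sin 180°)
= -1


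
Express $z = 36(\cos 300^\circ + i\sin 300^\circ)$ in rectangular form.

a = r cos θ = 36 * 1/2 = 18
b = r sin θ = 36 * -sqrt(3)/2 = -18*sqrt(3)
z = 18 - 18*sqrt(3)i


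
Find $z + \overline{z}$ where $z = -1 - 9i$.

z + conjugate(z) = (a + bi) + (a - bi) = 2a
= 2 * (-1) = -2


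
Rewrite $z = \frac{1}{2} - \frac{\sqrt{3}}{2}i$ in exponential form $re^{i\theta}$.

r = |z| = sqrt((1/2)^2 + (-sqrt(3)/2)^2) = sqrt(1/4 + 3/4) = sqrt(1) = 1
θ = arctan(b/a) = arctan(-0.866/0.5) (quadrant-adjusted) = -60° = -π/3
z = 1e^(-i*π/3)


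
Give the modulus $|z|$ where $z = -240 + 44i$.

|z| = sqrt(a^2 + b^2) = sqrt((-240)^2 + 44^2) = sqrt(59536) = 244


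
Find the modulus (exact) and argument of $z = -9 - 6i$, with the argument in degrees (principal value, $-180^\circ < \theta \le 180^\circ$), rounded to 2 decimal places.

|z| = sqrt((-9)^2 + (-6)^2) = sqrt(117)
arg(z) = arctan(b/a) = arctan(-6/-9) (quadrant-adjusted) = -146.31°


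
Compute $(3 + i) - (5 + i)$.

(3 - 5) + (1 - 1)i = -2


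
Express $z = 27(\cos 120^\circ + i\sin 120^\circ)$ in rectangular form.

a = r cos θ = 27 * -1/2 = -27/2
b = r sin θ = 27 * sqrt(3)/2 = 27*sqrt(3)/2
z = -27/2 + (27*sqrt(3)/2)i


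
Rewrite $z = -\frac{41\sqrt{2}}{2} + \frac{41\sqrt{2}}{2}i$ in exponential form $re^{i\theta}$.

r = |z| = sqrt((-41*sqrt(2)/2)^2 + (41*sqrt(2)/2)^2) = sqrt(1681/2 + 1681/2) = sqrt(1681) = 41
θ = arctan(b/a) = arctan(28.9914/-28.9914) (quadrant-adjusted) = 135° = 3π/4
z = 41e^(i*3π/4)


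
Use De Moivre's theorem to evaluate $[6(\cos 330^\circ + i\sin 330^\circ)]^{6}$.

By De Moivre: z^n = r^n(cos(nθ) + i sin(nθ))
= 6^6(cos(6*330°) + i sin(6*330°))
= 46656(cos 180° + i sin 180°)
= -46656


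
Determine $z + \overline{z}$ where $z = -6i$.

z + conjugate(z) = (a + bi) + (a - bi) = 2a
= 2 * 0 = 0


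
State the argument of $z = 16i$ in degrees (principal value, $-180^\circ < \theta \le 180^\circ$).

a = 0 and b > 0, so z lies on the positive imaginary axis: θ = 90°


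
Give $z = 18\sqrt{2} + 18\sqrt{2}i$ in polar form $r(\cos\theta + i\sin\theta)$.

r = |z| = sqrt(a^2 + b^2) = sqrt((18*sqrt(2))^2 + (18*sqrt(2))^2) = sqrt(648 + 648) = sqrt(1296) = 36
θ = arctan(b/a) = arctan(25.4558/25.4558) (quadrant-adjusted) = 45°
z = 36(cos 45° + i sin 45°)


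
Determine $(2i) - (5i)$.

(0 - 0) + (2 - 5)i = -3i


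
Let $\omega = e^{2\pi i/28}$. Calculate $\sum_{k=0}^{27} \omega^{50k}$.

Let ζ = ω^50 = e^(2πi·50/28). Since 28 ∤ 50, ζ ≠ 1.
Sum = Σ_{k=0}^{27} ζ^k = (ζ^28 - 1)/(ζ - 1) = (ω^{50·28} - 1)/(ζ - 1) = (1 - 1)/(ζ - 1) = 0


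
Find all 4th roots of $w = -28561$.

|w| = 28561, arg(w) = 180°
Root modulus = 28561^(1/4) = 13
Root arguments: θ_k = (180° + 360°k)/4 for k = 0, 1, ..., 3
Roots: 13*sqrt(2)/2 + (13*sqrt(2)/2)i, -13*sqrt(2)/2 + (13*sqrt(2)/2)i, -13*sqrt(2)/2 - (13*sqrt(2)/2)i, 13*sqrt(2)/2 - (13*sqrt(2)/2)i


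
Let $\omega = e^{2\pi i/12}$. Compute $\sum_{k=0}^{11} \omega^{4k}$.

Let ζ = ω^4 = e^(2πi·4/12). Since 12 ∤ 4, ζ ≠ 1.
Sum = Σ_{k=0}^{11} ζ^k = (ζ^12 - 1)/(ζ - 1) = (ω^{4·12} - 1)/(ζ - 1) = (1 - 1)/(ζ - 1) = 0


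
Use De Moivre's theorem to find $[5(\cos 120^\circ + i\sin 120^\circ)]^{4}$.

By De Moivre: z^n = r^n(cos(nθ) + i sin(nθ))
= 5^4(cos(4*120°) + i sin(4*120°))
= 625(cos 120° + i sin 120°)
= -625/2 + (625*sqrt(3)/2)i


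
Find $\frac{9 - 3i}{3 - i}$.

Multiply numerator and denominator by conjugate (3 + i):
= (9 - 3i)(3 + i) / (3^2 + (-1)^2)
= (30) / 10
= 3


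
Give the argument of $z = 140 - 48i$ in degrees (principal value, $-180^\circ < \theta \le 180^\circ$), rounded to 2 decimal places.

θ = arctan(b/a) = arctan(-48/140) (quadrant-adjusted) = -18.92°


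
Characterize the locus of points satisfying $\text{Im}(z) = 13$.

Im(z) = y where z = x + yi; the equation y = 13 is satisfied by all points with that y-coordinate
Locus: Horizontal line y = 13


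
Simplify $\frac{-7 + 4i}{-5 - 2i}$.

Multiply numerator and denominator by conjugate (-5 + 2i):
= (-7 + 4i)(-5 + 2i) / ((-5)^2 + (-2)^2)
= (27 - 34i) / 29
= 27/29 - (34/29)i


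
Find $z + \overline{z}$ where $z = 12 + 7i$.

z + conjugate(z) = (a + bi) + (a - bi) = 2a
= 2 * 12 = 24


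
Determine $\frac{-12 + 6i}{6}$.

Divisor is real, so divide each part by 6:
= -2 + i


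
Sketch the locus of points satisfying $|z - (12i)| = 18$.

|z - z0| = r describes a circle centered at z0 with radius r
Here z0 = 12i and r = 18
Locus: Circle centered at (0, 12) with radius 18


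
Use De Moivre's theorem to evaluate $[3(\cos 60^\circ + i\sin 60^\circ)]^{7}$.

By De Moivre: z^n = r^n(cos(nθ) + i sin(nθ))
= 3^7(cos(7*60°) + i sin(7*60°))
= 2187(cos 60° + i sin 60°)
= 2187/2 + (2187*sqrt(3)/2)i


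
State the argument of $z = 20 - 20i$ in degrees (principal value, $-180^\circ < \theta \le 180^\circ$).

θ = arctan(b/a) = arctan(-20/20) (quadrant-adjusted) = -45°


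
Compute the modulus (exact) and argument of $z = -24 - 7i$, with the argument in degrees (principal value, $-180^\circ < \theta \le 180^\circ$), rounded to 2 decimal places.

|z| = sqrt((-24)^2 + (-7)^2) = 25
arg(z) = arctan(b/a) = arctan(-7/-24) (quadrant-adjusted) = -163.74°


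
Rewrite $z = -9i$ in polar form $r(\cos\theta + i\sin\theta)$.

r = |z| = sqrt(a^2 + b^2) = sqrt((0)^2 + (-9)^2) = sqrt(0 + 81) = sqrt(81) = 9
a = 0 and b < 0, so z lies on the negative imaginary axis: θ = 270°
z = 9(cos 270° + i sin 270°)


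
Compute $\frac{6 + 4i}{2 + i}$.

Multiply numerator and denominator by conjugate (2 - i):
= (6 + 4i)(2 - i) / (2^2 + 1^2)
= (16 + 2i) / 5
= 16/5 + (2/5)i


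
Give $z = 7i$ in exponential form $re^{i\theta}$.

r = |z| = sqrt((0)^2 + (7)^2) = sqrt(0 + 49) = sqrt(49) = 7
a = 0 and b > 0, so z lies on the positive imaginary axis: θ = 90° = π/2
z = 7e^(i*π/2)


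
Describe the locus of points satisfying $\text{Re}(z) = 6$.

Re(z) = x where z = x + yi; the equation x = 6 is satisfied by all points with that x-coordinate
Locus: Vertical line x = 6


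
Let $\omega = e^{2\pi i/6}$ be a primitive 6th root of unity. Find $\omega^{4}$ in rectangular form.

ω^4 = e^(2πi·4/6) = e^(i·4π/3)
= cos(4π/3) + i sin(4π/3)
= -1/2 - (sqrt(3)/2)i


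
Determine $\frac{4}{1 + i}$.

Multiply numerator and denominator by conjugate (1 - i):
= (4)(1 - i) / (1^2 + 1^2)
= (4 - 4i) / 2
= 2 - 2i


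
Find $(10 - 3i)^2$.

(a + bi)^2 = a^2 - b^2 + 2abi
= 10^2 - (-3)^2 + 2*10*(-3)i
= 91 - 60i


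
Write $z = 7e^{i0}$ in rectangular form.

a = r cos θ = 7 * 1 = 7
b = r sin θ = 7 * 0 = 0
z = 7


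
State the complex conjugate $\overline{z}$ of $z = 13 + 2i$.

If z = a + bi, then conjugate(z) = a - bi
conjugate(13 + 2i) = 13 - 2i


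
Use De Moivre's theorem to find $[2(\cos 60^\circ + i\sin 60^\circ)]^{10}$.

By De Moivre: z^n = r^n(cos(nθ) + i sin(nθ))
= 2^10(cos(10*60°) + i sin(10*60°))
= 1024(cos 240° + i sin 240°)
= -512 - 512*sqrt(3)i


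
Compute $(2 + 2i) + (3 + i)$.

(2 + 3) + (2 + 1)i = 5 + 3i


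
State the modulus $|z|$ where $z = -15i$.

|z| = sqrt(a^2 + b^2) = sqrt(0^2 + (-15)^2) = sqrt(225) = 15


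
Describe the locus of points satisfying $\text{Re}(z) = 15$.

Re(z) = x where z = x + yi; the equation x = 15 is satisfied by all points with that x-coordinate
Locus: Vertical line x = 15


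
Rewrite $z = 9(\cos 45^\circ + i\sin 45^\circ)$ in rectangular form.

a = r cos θ = 9 * sqrt(2)/2 = 9*sqrt(2)/2
b = r sin θ = 9 * sqrt(2)/2 = 9*sqrt(2)/2
z = 9*sqrt(2)/2 + (9*sqrt(2)/2)i


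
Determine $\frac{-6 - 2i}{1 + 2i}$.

Multiply numerator and denominator by conjugate (1 - 2i):
= (-6 - 2i)(1 - 2i) / (1^2 + 2^2)
= (-10 + 10i) / 5
= -2 + 2i


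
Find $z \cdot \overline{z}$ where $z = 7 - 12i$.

z * conjugate(z) = |z|^2 = a^2 + b^2
= 7^2 + (-12)^2 = 193


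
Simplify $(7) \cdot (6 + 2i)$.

(a1*a2 - b1*b2) + (a1*b2 + b1*a2)i
= (42 - 0) + (14 + 0)i
= 42 + 14i


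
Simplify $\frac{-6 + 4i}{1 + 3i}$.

Multiply numerator and denominator by conjugate (1 - 3i):
= (-6 + 4i)(1 - 3i) / (1^2 + 3^2)
= (6 + 22i) / 10
Divide through by 2: (3 + 11i) / 5
= 3/5 + (11/5)i


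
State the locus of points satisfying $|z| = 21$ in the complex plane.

|z| = 21 means sqrt(x^2 + y^2) = 21
This is a circle of radius 21 centered at the origin


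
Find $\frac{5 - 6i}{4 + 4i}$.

Multiply numerator and denominator by conjugate (4 - 4i):
= (5 - 6i)(4 - 4i) / (4^2 + 4^2)
= (-4 - 44i) / 32
Divide through by 4: (-1 - 11i) / 8
= -1/8 - (11/8)i


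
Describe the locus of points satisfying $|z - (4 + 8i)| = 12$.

|z - z0| = r describes a circle centered at z0 with radius r
Here z0 = 4 + 8i and r = 12
Locus: Circle centered at (4, 8) with radius 12


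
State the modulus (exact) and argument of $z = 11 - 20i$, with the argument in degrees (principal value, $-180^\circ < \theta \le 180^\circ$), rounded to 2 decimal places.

|z| = sqrt(11^2 + (-20)^2) = sqrt(521)
arg(z) = arctan(b/a) = arctan(-20/11) (quadrant-adjusted) = -61.19°


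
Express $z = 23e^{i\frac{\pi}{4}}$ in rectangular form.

a = r cos θ = 23 * sqrt(2)/2 = 23*sqrt(2)/2
b = r sin θ = 23 * sqrt(2)/2 = 23*sqrt(2)/2
z = 23*sqrt(2)/2 + (23*sqrt(2)/2)i


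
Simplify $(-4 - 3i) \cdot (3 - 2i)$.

(a1*a2 - b1*b2) + (a1*b2 + b1*a2)i
= (-12 - 6) + (8 + (-9))i
= -18 - i


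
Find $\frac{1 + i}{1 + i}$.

Multiply numerator and denominator by conjugate (1 - i):
= (1 + i)(1 - i) / (1^2 + 1^2)
= (2) / 2
= 1


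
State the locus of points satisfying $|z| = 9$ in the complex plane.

|z| = 9 means sqrt(x^2 + y^2) = 9
This is a circle of radius 9 centered at the origin


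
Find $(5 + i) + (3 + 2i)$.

(5 + 3) + (1 + 2)i = 8 + 3i


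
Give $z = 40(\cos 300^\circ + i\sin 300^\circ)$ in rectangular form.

a = r cos θ = 40 * 1/2 = 20
b = r sin θ = 40 * -sqrt(3)/2 = -20*sqrt(3)
z = 20 - 20*sqrt(3)i


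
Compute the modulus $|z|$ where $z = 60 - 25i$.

|z| = sqrt(a^2 + b^2) = sqrt(60^2 + (-25)^2) = sqrt(4225) = 65


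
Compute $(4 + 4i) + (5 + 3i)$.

(4 + 5) + (4 + 3)i = 9 + 7i


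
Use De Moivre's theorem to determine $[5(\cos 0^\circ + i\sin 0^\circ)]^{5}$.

By De Moivre: z^n = r^n(cos(nθ) + i sin(nθ))
= 5^5(cos(5*0°) + i sin(5*0°))
= 3125(cos 0° + i sin 0°)
= 3125


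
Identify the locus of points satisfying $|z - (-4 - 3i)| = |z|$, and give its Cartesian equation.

|z - z1| = |z - z2| means z is equidistant from z1 and z2,
i.e. the perpendicular bisector of the segment from (-4, -3) to (0, 0) (midpoint (-2, -3/2)).
With z = x + yi, square both sides:
(x - (-4))^2 + (y - (-3))^2 = (x - 0)^2 + (y - 0)^2
The x^2 and y^2 terms cancel: 8x + 6y = 0 - 25 = -25
Simplify: 8x + 6y = -25
Locus: Perpendicular bisector of the segment from (-4, -3) to (0, 0): the line 8x + 6y = -25


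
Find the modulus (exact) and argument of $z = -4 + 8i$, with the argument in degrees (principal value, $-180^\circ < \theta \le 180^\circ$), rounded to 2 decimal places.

|z| = sqrt((-4)^2 + 8^2) = sqrt(80)
arg(z) = arctan(b/a) = arctan(8/-4) (quadrant-adjusted) = 116.57°


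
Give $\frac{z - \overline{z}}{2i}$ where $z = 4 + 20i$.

z - conjugate(z) = 2bi
(z - conjugate(z))/(2i) = 2bi/(2i) = b = 20


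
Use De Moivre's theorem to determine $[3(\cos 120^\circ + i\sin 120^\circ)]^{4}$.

By De Moivre: z^n = r^n(cos(nθ) + i sin(nθ))
= 3^4(cos(4*120°) + i sin(4*120°))
= 81(cos 120° + i sin 120°)
= -81/2 + (81*sqrt(3)/2)i


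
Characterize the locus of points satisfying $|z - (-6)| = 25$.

|z - z0| = r describes a circle centered at z0 with radius r
Here z0 = -6 and r = 25
Locus: Circle centered at (-6, 0) with radius 25


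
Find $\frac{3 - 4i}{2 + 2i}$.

Multiply numerator and denominator by conjugate (2 - 2i):
= (3 - 4i)(2 - 2i) / (2^2 + 2^2)
= (-2 - 14i) / 8
Divide through by 2: (-1 - 7i) / 4
= -1/4 - (7/4)i


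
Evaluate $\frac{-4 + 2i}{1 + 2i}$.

Multiply numerator and denominator by conjugate (1 - 2i):
= (-4 + 2i)(1 - 2i) / (1^2 + 2^2)
= (10i) / 5
= 2i


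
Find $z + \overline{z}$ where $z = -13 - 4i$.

z + conjugate(z) = (a + bi) + (a - bi) = 2a
= 2 * (-13) = -26


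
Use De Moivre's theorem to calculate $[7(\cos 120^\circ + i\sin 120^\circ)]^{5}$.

By De Moivre: z^n = r^n(cos(nθ) + i sin(nθ))
= 7^5(cos(5*120°) + i sin(5*120°))
= 16807(cos 240° + i sin 240°)
= -16807/2 - (16807*sqrt(3)/2)i


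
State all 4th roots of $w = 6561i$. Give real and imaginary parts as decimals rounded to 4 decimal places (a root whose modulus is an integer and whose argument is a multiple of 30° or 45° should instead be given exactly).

|w| = 6561, arg(w) = 90°
Root modulus = 6561^(1/4) = 9
Root arguments: θ_k = (90° + 360°k)/4 for k = 0, 1, ..., 3
Compute each root as (root modulus)(cos θ_k + i sin θ_k) using full-precision intermediates, then round to 4 decimal places.
Roots: 8.3149 + 3.4442i, -3.4442 + 8.3149i, -8.3149 - 3.4442i, 3.4442 - 8.3149i


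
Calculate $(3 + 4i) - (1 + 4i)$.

(3 - 1) + (4 - 4)i = 2


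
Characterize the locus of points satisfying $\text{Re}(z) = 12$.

Re(z) = x where z = x + yi; the equation x = 12 is satisfied by all points with that x-coordinate
Locus: Vertical line x = 12


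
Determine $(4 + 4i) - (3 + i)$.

(4 - 3) + (4 - 1)i = 1 + 3i


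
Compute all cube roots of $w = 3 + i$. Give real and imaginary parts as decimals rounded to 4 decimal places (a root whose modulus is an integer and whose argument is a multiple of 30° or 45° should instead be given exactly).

|w| = sqrt(10) ≈ 3.162278, arg(w) ≈ 18.434949°
Root modulus = sqrt(10)^(1/3) ≈ 1.467799
Root arguments: θ_k = (arg(w) + 360°k)/3 for k = 0, 1, ..., 2
Compute each root as (root modulus)(cos θ_k + i sin θ_k) using full-precision intermediates, then round to 4 decimal places.
Roots: 1.4594 + 0.1571i, -0.8658 + 1.1853i, -0.5936 - 1.3424i


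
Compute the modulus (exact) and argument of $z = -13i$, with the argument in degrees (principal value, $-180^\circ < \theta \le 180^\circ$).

|z| = sqrt(0^2 + (-13)^2) = 13
a = 0 and b < 0, so z lies on the negative imaginary axis: arg(z) = -90°


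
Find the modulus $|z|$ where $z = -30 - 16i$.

|z| = sqrt(a^2 + b^2) = sqrt((-30)^2 + (-16)^2) = sqrt(1156) = 34


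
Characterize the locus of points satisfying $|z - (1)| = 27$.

|z - z0| = r describes a circle centered at z0 with radius r
Here z0 = 1 and r = 27
Locus: Circle centered at (1, 0) with radius 27


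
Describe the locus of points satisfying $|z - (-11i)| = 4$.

|z - z0| = r describes a circle centered at z0 with radius r
Here z0 = -11i and r = 4
Locus: Circle centered at (0, -11) with radius 4


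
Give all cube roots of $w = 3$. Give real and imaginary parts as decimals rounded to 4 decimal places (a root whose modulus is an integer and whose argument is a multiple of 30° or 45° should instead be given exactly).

|w| = 3, arg(w) = 0°
Root modulus = 3^(1/3) ≈ 1.442250
Root arguments: θ_k = (0° + 360°k)/3 for k = 0, 1, ..., 2
Compute each root as (root modulus)(cos θ_k + i sin θ_k) using full-precision intermediates, then round to 4 decimal places.
Roots: 1.4422, -0.7211 + 1.2490i, -0.7211 - 1.2490i


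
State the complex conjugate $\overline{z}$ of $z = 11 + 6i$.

If z = a + bi, then conjugate(z) = a - bi
conjugate(11 + 6i) = 11 - 6i


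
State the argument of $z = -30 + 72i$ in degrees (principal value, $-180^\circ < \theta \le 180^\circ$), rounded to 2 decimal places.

θ = arctan(b/a) = arctan(72/-30) (quadrant-adjusted) = 112.62°


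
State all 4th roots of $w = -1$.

|w| = 1, arg(w) = 180°
Root modulus = 1^(1/4) = 1
Root arguments: θ_k = (180° + 360°k)/4 for k = 0, 1, ..., 3
Roots: sqrt(2)/2 + (sqrt(2)/2)i, -sqrt(2)/2 + (sqrt(2)/2)i, -sqrt(2)/2 - (sqrt(2)/2)i, sqrt(2)/2 - (sqrt(2)/2)i


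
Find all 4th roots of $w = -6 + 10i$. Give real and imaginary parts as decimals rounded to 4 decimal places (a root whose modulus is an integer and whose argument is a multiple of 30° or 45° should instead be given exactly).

|w| = sqrt(136) ≈ 11.661904, arg(w) ≈ 120.963757°
Root modulus = sqrt(136)^(1/4) ≈ 1.847959
Root arguments: θ_k = (arg(w) + 360°k)/4 for k = 0, 1, ..., 3
Compute each root as (root modulus)(cos θ_k + i sin θ_k) using full-precision intermediates, then round to 4 decimal places.
Roots: 1.5965 + 0.9307i, -0.9307 + 1.5965i, -1.5965 - 0.9307i, 0.9307 - 1.5965i


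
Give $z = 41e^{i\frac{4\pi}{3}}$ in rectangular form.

a = r cos θ = 41 * -1/2 = -41/2
b = r sin θ = 41 * -sqrt(3)/2 = -41*sqrt(3)/2
z = -41/2 - (41*sqrt(3)/2)i


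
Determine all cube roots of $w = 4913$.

|w| = 4913, arg(w) = 0°
Root modulus = 4913^(1/3) = 17
Root arguments: θ_k = (0° + 360°k)/3 for k = 0, 1, ..., 2
Roots: 17, -17/2 + (17*sqrt(3)/2)i, -17/2 - (17*sqrt(3)/2)i


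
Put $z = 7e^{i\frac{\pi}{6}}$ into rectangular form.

a = r cos θ = 7 * sqrt(3)/2 = 7*sqrt(3)/2
b = r sin θ = 7 * 1/2 = 7/2
z = 7*sqrt(3)/2 + (7/2)i


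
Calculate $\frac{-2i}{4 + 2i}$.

Multiply numerator and denominator by conjugate (4 - 2i):
= (-2i)(4 - 2i) / (4^2 + 2^2)
= (-4 - 8i) / 20
Divide through by 4: (-1 - 2i) / 5
= -1/5 - (2/5)i


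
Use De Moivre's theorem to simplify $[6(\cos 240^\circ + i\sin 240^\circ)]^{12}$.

By De Moivre: z^n = r^n(cos(nθ) + i sin(nθ))
= 6^12(cos(12*240°) + i sin(12*240°))
= 2176782336(cos 0° + i sin 0°)
= 2176782336


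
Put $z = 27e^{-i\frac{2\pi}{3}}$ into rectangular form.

a = r cos θ = 27 * -1/2 = -27/2
b = r sin θ = 27 * -sqrt(3)/2 = -27*sqrt(3)/2
z = -27/2 - (27*sqrt(3)/2)i


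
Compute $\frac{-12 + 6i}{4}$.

Divisor is real, so divide each part by 4:
= -3 + (3/2)i


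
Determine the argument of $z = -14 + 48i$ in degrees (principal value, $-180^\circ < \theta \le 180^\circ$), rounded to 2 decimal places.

θ = arctan(b/a) = arctan(48/-14) (quadrant-adjusted) = 106.26°


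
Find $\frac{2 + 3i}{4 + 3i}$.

Multiply numerator and denominator by conjugate (4 - 3i):
= (2 + 3i)(4 - 3i) / (4^2 + 3^2)
= (17 + 6i) / 25
= 17/25 + (6/25)i


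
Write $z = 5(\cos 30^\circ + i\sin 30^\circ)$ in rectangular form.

a = r cos θ = 5 * sqrt(3)/2 = 5*sqrt(3)/2
b = r sin θ = 5 * 1/2 = 5/2
z = 5*sqrt(3)/2 + (5/2)i


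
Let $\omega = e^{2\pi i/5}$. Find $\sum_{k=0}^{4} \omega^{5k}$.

Since 5 divides 5, ω^5 = (ω^5)^1 = 1^1 = 1, so every term is 1.
Sum = 5 · 1 = 5


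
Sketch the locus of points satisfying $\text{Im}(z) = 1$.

Im(z) = y where z = x + yi; the equation y = 1 is satisfied by all points with that y-coordinate
Locus: Horizontal line y = 1


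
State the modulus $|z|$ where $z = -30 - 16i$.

|z| = sqrt(a^2 + b^2) = sqrt((-30)^2 + (-16)^2) = sqrt(1156) = 34


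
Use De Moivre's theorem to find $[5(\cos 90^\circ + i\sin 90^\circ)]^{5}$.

By De Moivre: z^n = r^n(cos(nθ) + i sin(nθ))
= 5^5(cos(5*90°) + i sin(5*90°))
= 3125(cos 90° + i sin 90°)
= 3125i


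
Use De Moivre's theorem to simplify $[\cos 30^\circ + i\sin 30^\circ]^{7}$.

By De Moivre: z^n = r^n(cos(nθ) + i sin(nθ))
= 1^7(cos(7*30°) + i sin(7*30°))
= 1(cos 210° + i sin 210°)
= -sqrt(3)/2 - (1/2)i


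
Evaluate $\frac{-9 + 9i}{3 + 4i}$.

Multiply numerator and denominator by conjugate (3 - 4i):
= (-9 + 9i)(3 - 4i) / (3^2 + 4^2)
= (9 + 63i) / 25
= 9/25 + (63/25)i


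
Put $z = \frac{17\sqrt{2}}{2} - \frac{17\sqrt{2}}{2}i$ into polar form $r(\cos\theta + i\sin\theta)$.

r = |z| = sqrt(a^2 + b^2) = sqrt((17*sqrt(2)/2)^2 + (-17*sqrt(2)/2)^2) = sqrt(289/2 + 289/2) = sqrt(289) = 17
θ = arctan(b/a) = arctan(-12.0208/12.0208) (quadrant-adjusted) = 315°
z = 17(cos 315° + i sin 315°)


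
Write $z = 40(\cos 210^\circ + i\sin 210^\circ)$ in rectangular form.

a = r cos θ = 40 * -sqrt(3)/2 = -20*sqrt(3)
b = r sin θ = 40 * -1/2 = -20
z = -20*sqrt(3) - 20i


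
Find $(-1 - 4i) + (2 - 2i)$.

(-1 + 2) + (-4 + (-2))i = 1 - 6i


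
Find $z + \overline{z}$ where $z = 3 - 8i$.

z + conjugate(z) = (a + bi) + (a - bi) = 2a
= 2 * 3 = 6


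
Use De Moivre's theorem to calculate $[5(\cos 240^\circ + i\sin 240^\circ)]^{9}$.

By De Moivre: z^n = r^n(cos(nθ) + i sin(nθ))
= 5^9(cos(9*240°) + i sin(9*240°))
= 1953125(cos 0° + i sin 0°)
= 1953125


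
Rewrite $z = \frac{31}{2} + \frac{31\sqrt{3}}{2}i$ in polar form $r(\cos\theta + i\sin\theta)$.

r = |z| = sqrt(a^2 + b^2) = sqrt((31/2)^2 + (31*sqrt(3)/2)^2) = sqrt(961/4 + 2883/4) = sqrt(961) = 31
θ = arctan(b/a) = arctan(26.8468/15.5) (quadrant-adjusted) = 60°
z = 31(cos 60° + i sin 60°)


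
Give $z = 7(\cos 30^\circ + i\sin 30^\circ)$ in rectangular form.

a = r cos θ = 7 * sqrt(3)/2 = 7*sqrt(3)/2
b = r sin θ = 7 * 1/2 = 7/2
z = 7*sqrt(3)/2 + (7/2)i


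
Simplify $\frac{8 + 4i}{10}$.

Divisor is real, so divide each part by 10:
= 4/5 + (2/5)i


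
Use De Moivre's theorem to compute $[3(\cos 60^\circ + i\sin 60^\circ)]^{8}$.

By De Moivre: z^n = r^n(cos(nθ) + i sin(nθ))
= 3^8(cos(8*60°) + i sin(8*60°))
= 6561(cos 120° + i sin 120°)
= -6561/2 + (6561*sqrt(3)/2)i


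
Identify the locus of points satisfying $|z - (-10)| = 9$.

|z - z0| = r describes a circle centered at z0 with radius r
Here z0 = -10 and r = 9
Locus: Circle centered at (-10, 0) with radius 9


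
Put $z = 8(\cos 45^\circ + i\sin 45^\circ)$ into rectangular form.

a = r cos θ = 8 * sqrt(2)/2 = 4*sqrt(2)
b = r sin θ = 8 * sqrt(2)/2 = 4*sqrt(2)
z = 4*sqrt(2) + 4*sqrt(2)i


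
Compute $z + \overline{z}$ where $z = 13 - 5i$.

z + conjugate(z) = (a + bi) + (a - bi) = 2a
= 2 * 13 = 26


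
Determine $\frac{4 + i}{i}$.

Multiply numerator and denominator by conjugate (-i):
= (4 + i)(-i) / (0^2 + 1^2)
= (1 - 4i) / 1
= 1 - 4i


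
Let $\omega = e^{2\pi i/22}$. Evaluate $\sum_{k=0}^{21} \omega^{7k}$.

Let ζ = ω^7 = e^(2πi·7/22). Since 22 ∤ 7, ζ ≠ 1.
Sum = Σ_{k=0}^{21} ζ^k = (ζ^22 - 1)/(ζ - 1) = (ω^{7·22} - 1)/(ζ - 1) = (1 - 1)/(ζ - 1) = 0


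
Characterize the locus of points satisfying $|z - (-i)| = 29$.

|z - z0| = r describes a circle centered at z0 with radius r
Here z0 = -i and r = 29
Locus: Circle centered at (0, -1) with radius 29


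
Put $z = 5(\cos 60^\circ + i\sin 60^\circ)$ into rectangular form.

a = r cos θ = 5 * 1/2 = 5/2
b = r sin θ = 5 * sqrt(3)/2 = 5*sqrt(3)/2
z = 5/2 + (5*sqrt(3)/2)i


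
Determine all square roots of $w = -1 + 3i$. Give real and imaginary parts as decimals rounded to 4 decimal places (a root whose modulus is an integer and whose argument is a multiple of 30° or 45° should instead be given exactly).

|w| = sqrt(10) ≈ 3.162278, arg(w) ≈ 108.434949°
Root modulus = sqrt(10)^(1/2) ≈ 1.778279
Root arguments: θ_k = (arg(w) + 360°k)/2 for k = 0, 1, ..., 1
Compute each root as (root modulus)(cos θ_k + i sin θ_k) using full-precision intermediates, then round to 4 decimal places.
Roots: 1.0398 + 1.4426i, -1.0398 - 1.4426i


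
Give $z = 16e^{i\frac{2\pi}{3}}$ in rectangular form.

a = r cos θ = 16 * -1/2 = -8
b = r sin θ = 16 * sqrt(3)/2 = 8*sqrt(3)
z = -8 + 8*sqrt(3)i


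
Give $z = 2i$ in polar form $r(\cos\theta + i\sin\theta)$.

r = |z| = sqrt(a^2 + b^2) = sqrt((0)^2 + (2)^2) = sqrt(0 + 4) = sqrt(4) = 2
a = 0 and b > 0, so z lies on the positive imaginary axis: θ = 90°
z = 2(cos 90° + i sin 90°)


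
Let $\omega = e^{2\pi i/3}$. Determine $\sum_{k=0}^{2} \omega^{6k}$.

Since 3 divides 6, ω^6 = (ω^3)^2 = 1^2 = 1, so every term is 1.
Sum = 3 · 1 = 3


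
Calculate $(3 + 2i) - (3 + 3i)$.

(3 - 3) + (2 - 3)i = -i


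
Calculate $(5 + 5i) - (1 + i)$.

(5 - 1) + (5 - 1)i = 4 + 4i


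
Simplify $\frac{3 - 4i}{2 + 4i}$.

Multiply numerator and denominator by conjugate (2 - 4i):
= (3 - 4i)(2 - 4i) / (2^2 + 4^2)
= (-10 - 20i) / 20
Divide through by 10: (-1 - 2i) / 2
= -1/2 - i


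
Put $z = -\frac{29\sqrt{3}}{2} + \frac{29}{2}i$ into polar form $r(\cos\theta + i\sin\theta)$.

r = |z| = sqrt(a^2 + b^2) = sqrt((-29*sqrt(3)/2)^2 + (29/2)^2) = sqrt(2523/4 + 841/4) = sqrt(841) = 29
θ = arctan(b/a) = arctan(14.5/-25.1147) (quadrant-adjusted) = 150°
z = 29(cos 150° + i sin 150°)


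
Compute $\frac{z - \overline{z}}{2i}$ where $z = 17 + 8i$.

z - conjugate(z) = 2bi
(z - conjugate(z))/(2i) = 2bi/(2i) = b = 8


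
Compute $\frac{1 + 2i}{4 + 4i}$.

Multiply numerator and denominator by conjugate (4 - 4i):
= (1 + 2i)(4 - 4i) / (4^2 + 4^2)
= (12 + 4i) / 32
Divide through by 4: (3 + i) / 8
= 3/8 + (1/8)i


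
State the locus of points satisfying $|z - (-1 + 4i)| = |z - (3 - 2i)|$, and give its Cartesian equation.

|z - z1| = |z - z2| means z is equidistant from z1 and z2,
i.e. the perpendicular bisector of the segment from (-1, 4) to (3, -2) (midpoint (1, 1)).
With z = x + yi, square both sides:
(x - (-1))^2 + (y - 4)^2 = (x - 3)^2 + (y - (-2))^2
The x^2 and y^2 terms cancel: 8x + (-12)y = 13 - 17 = -4
Simplify: 2x - 3y = -1
Locus: Perpendicular bisector of the segment from (-1, 4) to (3, -2): the line 2x - 3y = -1


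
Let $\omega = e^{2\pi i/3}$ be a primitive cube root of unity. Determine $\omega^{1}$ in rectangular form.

ω^1 = e^(2πi·1/3) = e^(i·2π/3)
= cos(2π/3) + i sin(2π/3)
= -1/2 + (sqrt(3)/2)i


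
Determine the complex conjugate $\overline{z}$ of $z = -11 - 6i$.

If z = a + bi, then conjugate(z) = a - bi
conjugate(-11 - 6i) = -11 + 6i


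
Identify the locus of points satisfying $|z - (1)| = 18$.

|z - z0| = r describes a circle centered at z0 with radius r
Here z0 = 1 and r = 18
Locus: Circle centered at (1, 0) with radius 18


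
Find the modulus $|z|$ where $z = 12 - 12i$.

|z| = sqrt(a^2 + b^2) = sqrt(12^2 + (-12)^2) = sqrt(288) = sqrt(288)


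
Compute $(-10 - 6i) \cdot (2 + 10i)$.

(a1*a2 - b1*b2) + (a1*b2 + b1*a2)i
= (-20 - (-60)) + (-100 + (-12))i
= 40 - 112i


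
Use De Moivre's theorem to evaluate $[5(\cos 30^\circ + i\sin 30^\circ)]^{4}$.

By De Moivre: z^n = r^n(cos(nθ) + i sin(nθ))
= 5^4(cos(4*30°) + i sin(4*30°))
= 625(cos 120° + i sin 120°)
= -625/2 + (625*sqrt(3)/2)i


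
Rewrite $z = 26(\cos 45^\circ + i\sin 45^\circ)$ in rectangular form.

a = r cos θ = 26 * sqrt(2)/2 = 13*sqrt(2)
b = r sin θ = 26 * sqrt(2)/2 = 13*sqrt(2)
z = 13*sqrt(2) + 13*sqrt(2)i


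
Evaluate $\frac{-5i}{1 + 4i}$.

Multiply numerator and denominator by conjugate (1 - 4i):
= (-5i)(1 - 4i) / (1^2 + 4^2)
= (-20 - 5i) / 17
= -20/17 - (5/17)i


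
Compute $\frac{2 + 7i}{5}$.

Divisor is real, so divide each part by 5:
= 2/5 + (7/5)i


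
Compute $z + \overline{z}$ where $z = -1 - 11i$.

z + conjugate(z) = (a + bi) + (a - bi) = 2a
= 2 * (-1) = -2


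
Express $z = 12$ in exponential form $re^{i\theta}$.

r = |z| = sqrt((12)^2 + (0)^2) = sqrt(144 + 0) = sqrt(144) = 12
b = 0 and a > 0, so z lies on the positive real axis: θ = 0
z = 12e^(i*0) = 12


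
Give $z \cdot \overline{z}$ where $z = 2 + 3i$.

z * conjugate(z) = |z|^2 = a^2 + b^2
= 2^2 + 3^2 = 13


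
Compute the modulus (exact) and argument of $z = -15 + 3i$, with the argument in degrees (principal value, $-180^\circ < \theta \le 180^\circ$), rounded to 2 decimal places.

|z| = sqrt((-15)^2 + 3^2) = sqrt(234)
arg(z) = arctan(b/a) = arctan(3/-15) (quadrant-adjusted) = 168.69°
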